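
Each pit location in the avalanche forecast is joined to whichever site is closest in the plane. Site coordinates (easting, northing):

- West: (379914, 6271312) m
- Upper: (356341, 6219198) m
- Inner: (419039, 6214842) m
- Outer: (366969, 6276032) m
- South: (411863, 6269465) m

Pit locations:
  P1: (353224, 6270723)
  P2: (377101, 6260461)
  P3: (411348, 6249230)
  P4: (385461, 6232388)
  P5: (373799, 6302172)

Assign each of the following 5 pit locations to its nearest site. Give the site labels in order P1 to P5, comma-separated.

P1 → Outer (d²=217110506.00)
P2 → West (d²=125657170.00)
P3 → South (d²=409720450.00)
P4 → Upper (d²=1021950500.00)
P5 → Outer (d²=729948500.00)

Outer, West, South, Upper, Outer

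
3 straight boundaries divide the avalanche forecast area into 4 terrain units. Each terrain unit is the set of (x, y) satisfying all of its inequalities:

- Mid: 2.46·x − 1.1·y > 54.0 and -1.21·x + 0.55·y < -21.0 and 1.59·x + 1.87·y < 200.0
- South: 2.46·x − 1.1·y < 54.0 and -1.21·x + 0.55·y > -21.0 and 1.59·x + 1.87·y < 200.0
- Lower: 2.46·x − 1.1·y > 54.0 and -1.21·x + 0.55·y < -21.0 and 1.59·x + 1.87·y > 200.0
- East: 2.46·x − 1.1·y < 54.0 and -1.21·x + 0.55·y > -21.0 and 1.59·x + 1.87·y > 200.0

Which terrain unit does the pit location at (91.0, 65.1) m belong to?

Lower

2.46·91.0 − 1.1·65.1 = 152.250, which is > 54.0
-1.21·91.0 + 0.55·65.1 = -74.305, which is < -21.0
1.59·91.0 + 1.87·65.1 = 266.427, which is > 200.0
This sign pattern matches Lower.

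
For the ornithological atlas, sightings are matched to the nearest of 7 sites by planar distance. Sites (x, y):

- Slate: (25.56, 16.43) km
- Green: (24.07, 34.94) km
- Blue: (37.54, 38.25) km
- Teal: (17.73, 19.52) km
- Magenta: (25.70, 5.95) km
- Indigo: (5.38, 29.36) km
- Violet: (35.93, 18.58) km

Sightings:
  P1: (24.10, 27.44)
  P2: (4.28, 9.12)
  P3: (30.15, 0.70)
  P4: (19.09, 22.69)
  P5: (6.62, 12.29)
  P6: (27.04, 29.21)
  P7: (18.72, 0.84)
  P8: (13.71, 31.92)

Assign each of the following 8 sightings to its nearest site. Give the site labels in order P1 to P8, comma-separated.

Green, Teal, Magenta, Teal, Teal, Green, Magenta, Indigo

P1 → Green (d²=56.25)
P2 → Teal (d²=289.06)
P3 → Magenta (d²=47.36)
P4 → Teal (d²=11.90)
P5 → Teal (d²=175.70)
P6 → Green (d²=41.65)
P7 → Magenta (d²=74.83)
P8 → Indigo (d²=75.94)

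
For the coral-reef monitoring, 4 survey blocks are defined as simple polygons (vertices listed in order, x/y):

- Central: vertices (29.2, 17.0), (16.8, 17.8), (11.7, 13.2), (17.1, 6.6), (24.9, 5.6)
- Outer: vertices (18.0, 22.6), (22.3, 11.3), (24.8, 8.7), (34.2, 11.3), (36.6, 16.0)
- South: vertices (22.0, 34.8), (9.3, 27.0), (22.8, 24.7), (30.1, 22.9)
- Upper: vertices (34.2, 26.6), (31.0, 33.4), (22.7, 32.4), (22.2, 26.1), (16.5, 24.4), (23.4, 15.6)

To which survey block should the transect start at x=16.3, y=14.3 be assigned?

Cast a ray rightward from (16.3, 14.3). For each polygon, the edges (by vertex number in listed order) whose endpoints lie on opposite sides of y = 14.3, where each meets that height, and whether that is right or left of the point:
Central: 2–3 at x≈12.92 (left), 5–1 at x≈28.18 (right) → 1 crossing.
Outer: 1–2 at x≈21.16 (right), 4–5 at x≈35.73 (right) → 2 crossings.
South: no edge straddles that height → 0 crossings.
Upper: no edge straddles that height → 0 crossings.
Only Central has an odd count, so the point is inside Central.

Central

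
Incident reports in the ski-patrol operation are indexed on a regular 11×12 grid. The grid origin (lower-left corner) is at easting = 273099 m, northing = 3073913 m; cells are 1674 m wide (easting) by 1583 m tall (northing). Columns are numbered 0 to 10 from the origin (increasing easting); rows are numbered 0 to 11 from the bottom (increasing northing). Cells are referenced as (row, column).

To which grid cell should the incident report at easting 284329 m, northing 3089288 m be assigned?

Column index: ⌊(284329 − 273099) / 1674⌋ = ⌊6.708⌋ = 6
Row offset from origin: ⌊(3089288 − 3073913) / 1583⌋ = ⌊9.713⌋ = 9 → row 9

(9, 6)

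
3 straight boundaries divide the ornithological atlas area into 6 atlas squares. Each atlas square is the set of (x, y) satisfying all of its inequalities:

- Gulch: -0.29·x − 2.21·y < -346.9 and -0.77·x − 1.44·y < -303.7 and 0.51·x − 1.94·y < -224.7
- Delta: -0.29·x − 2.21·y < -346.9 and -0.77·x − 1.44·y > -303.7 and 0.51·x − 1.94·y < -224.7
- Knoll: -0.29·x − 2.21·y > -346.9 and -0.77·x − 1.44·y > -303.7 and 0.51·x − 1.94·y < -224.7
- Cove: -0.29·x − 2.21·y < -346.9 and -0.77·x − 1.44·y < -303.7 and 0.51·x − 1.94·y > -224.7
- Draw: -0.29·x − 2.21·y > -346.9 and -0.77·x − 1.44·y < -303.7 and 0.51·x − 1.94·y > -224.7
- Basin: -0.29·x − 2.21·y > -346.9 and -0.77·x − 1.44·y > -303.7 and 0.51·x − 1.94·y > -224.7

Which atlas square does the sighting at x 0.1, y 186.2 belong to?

-0.29·0.1 − 2.21·186.2 = -411.531, which is < -346.9
-0.77·0.1 − 1.44·186.2 = -268.205, which is > -303.7
0.51·0.1 − 1.94·186.2 = -361.177, which is < -224.7
This sign pattern matches Delta.

Delta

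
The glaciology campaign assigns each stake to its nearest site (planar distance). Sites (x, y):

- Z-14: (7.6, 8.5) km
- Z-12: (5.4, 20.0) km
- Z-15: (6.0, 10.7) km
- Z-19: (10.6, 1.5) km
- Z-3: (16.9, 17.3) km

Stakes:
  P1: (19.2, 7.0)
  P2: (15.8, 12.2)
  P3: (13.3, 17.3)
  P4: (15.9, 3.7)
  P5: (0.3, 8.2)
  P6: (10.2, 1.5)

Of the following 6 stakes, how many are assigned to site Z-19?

3

P1 → Z-19
P2 → Z-3
P3 → Z-3
P4 → Z-19
P5 → Z-15
P6 → Z-19
3 of the 6 go to Z-19.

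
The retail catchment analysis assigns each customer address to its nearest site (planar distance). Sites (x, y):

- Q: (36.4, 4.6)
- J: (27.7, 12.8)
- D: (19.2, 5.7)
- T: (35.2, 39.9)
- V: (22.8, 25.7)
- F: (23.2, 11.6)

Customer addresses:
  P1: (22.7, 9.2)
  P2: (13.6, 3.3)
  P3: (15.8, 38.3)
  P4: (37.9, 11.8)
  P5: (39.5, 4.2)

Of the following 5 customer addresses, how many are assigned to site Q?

2

P1 → F
P2 → D
P3 → V
P4 → Q
P5 → Q
2 of the 5 go to Q.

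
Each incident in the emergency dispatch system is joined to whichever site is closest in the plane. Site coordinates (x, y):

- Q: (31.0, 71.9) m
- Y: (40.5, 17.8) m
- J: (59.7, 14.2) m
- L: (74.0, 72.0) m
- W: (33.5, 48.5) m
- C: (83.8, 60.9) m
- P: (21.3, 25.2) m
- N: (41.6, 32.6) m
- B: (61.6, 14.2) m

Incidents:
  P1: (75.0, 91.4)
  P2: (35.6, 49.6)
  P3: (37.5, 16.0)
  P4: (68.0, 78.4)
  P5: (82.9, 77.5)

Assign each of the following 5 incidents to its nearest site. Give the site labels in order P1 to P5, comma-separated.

L, W, Y, L, L

P1 → L (d²=377.36)
P2 → W (d²=5.62)
P3 → Y (d²=12.24)
P4 → L (d²=76.96)
P5 → L (d²=109.46)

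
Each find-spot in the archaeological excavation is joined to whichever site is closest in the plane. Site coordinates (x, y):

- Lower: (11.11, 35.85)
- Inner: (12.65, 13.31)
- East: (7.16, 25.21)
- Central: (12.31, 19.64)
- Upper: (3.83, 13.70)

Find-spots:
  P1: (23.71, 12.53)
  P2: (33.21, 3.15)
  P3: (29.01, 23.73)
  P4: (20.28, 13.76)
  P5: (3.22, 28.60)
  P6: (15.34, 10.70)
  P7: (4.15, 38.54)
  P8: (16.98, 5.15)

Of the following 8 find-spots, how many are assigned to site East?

1

P1 → Inner
P2 → Inner
P3 → Central
P4 → Inner
P5 → East
P6 → Inner
P7 → Lower
P8 → Inner
1 of the 8 goes to East.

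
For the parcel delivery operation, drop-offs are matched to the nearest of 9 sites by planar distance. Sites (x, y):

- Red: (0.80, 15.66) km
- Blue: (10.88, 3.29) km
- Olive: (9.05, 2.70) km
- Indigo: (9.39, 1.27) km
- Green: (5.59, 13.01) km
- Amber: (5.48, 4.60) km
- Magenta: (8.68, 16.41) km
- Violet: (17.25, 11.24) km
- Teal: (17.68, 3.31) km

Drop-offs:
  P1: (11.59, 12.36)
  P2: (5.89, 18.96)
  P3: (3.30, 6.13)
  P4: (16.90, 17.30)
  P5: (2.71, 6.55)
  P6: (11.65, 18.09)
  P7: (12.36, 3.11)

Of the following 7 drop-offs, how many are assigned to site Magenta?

P1 → Magenta
P2 → Magenta
P3 → Amber
P4 → Violet
P5 → Amber
P6 → Magenta
P7 → Blue
3 of the 7 go to Magenta.

3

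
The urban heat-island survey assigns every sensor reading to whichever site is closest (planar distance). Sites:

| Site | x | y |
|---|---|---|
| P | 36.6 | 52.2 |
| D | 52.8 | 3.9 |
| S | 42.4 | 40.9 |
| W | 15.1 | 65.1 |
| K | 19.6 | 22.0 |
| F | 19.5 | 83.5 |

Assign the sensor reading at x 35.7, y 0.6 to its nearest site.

D

Squared distances to each site:
P: 2663.370; D: 303.300; S: 1668.980; W: 4584.610; K: 717.170; F: 7134.850.
Minimum at D.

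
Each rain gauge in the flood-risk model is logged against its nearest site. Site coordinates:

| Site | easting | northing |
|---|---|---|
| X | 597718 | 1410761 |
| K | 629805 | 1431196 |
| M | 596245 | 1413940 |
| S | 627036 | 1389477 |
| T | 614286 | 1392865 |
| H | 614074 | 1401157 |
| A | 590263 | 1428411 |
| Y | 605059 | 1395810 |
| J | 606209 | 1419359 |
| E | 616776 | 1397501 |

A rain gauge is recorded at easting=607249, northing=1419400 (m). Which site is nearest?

Squared distances to each site:
X: 165472282.000; K: 647918752.000; M: 150899616.000; S: 1286911298.000; T: 753625594.000; H: 379387674.000; A: 369722317.000; Y: 561284200.000; J: 1083281.000; E: 570329930.000.
Minimum at J.

J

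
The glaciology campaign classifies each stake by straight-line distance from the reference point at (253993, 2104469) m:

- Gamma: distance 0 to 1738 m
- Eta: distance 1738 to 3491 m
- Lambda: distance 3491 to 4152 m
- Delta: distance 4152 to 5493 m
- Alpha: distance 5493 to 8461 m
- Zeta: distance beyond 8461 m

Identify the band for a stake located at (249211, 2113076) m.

Zeta

Distance = √((249211−253993)² + (2113076−2104469)²) = √(22867524.000 + 74080449.000) = 9846.216 m.
8461 ≤ 9846.216 < ∞ → Zeta.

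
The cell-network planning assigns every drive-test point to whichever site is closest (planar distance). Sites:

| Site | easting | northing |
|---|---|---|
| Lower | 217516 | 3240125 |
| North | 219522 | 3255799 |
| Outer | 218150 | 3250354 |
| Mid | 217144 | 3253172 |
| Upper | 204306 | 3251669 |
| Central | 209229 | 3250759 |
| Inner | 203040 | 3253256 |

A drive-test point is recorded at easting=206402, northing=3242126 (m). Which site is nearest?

Central

Squared distances to each site:
Lower: 127524997.000; North: 359085329.000; Outer: 205715488.000; Mid: 237404680.000; Upper: 95462065.000; Central: 82520618.000; Inner: 135179944.000.
Minimum at Central.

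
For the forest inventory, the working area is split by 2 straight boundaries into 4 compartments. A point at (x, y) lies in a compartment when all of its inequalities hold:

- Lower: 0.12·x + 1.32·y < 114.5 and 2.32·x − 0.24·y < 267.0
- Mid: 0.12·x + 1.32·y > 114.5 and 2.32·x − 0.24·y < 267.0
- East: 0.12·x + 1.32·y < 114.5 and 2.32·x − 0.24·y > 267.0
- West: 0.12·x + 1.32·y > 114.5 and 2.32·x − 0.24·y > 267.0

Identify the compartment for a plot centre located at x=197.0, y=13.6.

East

0.12·197.0 + 1.32·13.6 = 41.592, which is < 114.5
2.32·197.0 − 0.24·13.6 = 453.776, which is > 267.0
This sign pattern matches East.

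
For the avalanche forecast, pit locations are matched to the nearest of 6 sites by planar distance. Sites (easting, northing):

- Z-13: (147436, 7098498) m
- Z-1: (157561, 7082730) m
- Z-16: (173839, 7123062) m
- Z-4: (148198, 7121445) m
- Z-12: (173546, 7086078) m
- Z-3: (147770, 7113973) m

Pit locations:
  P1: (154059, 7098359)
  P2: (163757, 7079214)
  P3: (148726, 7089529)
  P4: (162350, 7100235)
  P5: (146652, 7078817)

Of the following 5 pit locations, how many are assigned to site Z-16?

0

P1 → Z-13
P2 → Z-1
P3 → Z-13
P4 → Z-13
P5 → Z-1
0 of the 5 go to Z-16.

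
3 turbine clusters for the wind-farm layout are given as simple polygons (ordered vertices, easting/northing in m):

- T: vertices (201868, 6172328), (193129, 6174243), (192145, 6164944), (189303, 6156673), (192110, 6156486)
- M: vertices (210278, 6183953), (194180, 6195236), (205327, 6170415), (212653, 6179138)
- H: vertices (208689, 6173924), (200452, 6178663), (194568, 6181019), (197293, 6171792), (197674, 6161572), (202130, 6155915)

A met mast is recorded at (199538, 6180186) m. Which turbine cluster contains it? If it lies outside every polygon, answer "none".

Cast a ray rightward from (199538, 6180186). For each polygon, the edges (by vertex number in listed order) whose endpoints lie on opposite sides of northing = 6180186, where each meets that height, and whether that is right or left of the point:
T: no edge straddles that height → 0 crossings.
M: 2–3 at easting≈200938.9 (right), 4–1 at easting≈212136.1 (right) → 2 crossings.
H: 2–3 at easting≈196648.4 (left), 3–4 at easting≈194814.0 (left) → 0 crossings.
All counts are even, so the point lies outside every listed polygon.

none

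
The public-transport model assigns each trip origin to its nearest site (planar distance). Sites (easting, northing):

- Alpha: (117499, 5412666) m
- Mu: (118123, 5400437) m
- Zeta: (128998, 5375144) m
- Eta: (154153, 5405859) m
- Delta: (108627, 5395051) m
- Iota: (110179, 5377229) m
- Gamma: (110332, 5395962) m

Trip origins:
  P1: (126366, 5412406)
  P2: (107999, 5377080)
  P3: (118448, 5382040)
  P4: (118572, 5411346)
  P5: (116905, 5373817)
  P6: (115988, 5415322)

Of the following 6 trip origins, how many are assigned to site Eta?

P1 → Alpha
P2 → Iota
P3 → Iota
P4 → Alpha
P5 → Iota
P6 → Alpha
0 of the 6 go to Eta.

0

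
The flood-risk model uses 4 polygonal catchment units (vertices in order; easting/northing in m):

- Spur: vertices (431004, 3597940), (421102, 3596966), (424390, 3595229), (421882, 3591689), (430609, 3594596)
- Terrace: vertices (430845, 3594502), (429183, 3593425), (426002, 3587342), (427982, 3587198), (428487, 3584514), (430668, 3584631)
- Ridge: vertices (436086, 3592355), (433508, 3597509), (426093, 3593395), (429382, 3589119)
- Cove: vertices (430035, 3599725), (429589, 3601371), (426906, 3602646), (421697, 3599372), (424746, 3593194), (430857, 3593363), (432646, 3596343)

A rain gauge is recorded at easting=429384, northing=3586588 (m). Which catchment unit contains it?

Cast a ray rightward from (429384, 3586588). For each polygon, the edges (by vertex number in listed order) whose endpoints lie on opposite sides of northing = 3586588, where each meets that height, and whether that is right or left of the point:
Spur: no edge straddles that height → 0 crossings.
Terrace: 4–5 at easting≈428096.8 (left), 6–1 at easting≈430703.1 (right) → 1 crossing.
Ridge: no edge straddles that height → 0 crossings.
Cove: no edge straddles that height → 0 crossings.
Only Terrace has an odd count, so the point is inside Terrace.

Terrace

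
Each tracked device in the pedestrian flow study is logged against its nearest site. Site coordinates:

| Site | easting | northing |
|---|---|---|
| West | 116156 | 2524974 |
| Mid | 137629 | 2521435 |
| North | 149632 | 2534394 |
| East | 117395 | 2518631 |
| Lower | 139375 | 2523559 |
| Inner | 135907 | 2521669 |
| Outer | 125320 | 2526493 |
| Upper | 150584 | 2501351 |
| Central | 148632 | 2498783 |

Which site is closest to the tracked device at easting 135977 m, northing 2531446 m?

Lower

Squared distances to each site:
West: 434758825.000; Mid: 102949225.000; North: 195149729.000; East: 509514949.000; Lower: 73751173.000; Inner: 95594629.000; Outer: 138103858.000; Upper: 1119073474.000; Central: 1227020594.000.
Minimum at Lower.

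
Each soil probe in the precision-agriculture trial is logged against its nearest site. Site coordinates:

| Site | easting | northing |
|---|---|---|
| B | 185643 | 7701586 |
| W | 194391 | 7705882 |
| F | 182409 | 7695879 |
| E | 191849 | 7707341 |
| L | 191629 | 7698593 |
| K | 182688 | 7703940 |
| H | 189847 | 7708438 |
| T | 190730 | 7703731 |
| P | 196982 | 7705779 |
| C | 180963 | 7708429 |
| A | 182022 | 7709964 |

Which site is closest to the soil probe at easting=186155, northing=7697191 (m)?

Squared distances to each site:
B: 19578169.000; W: 143365177.000; F: 15753860.000; E: 135444136.000; L: 31930280.000; K: 57569090.000; H: 140125873.000; T: 63702225.000; P: 190977673.000; C: 153249508.000; A: 180231218.000.
Minimum at F.

F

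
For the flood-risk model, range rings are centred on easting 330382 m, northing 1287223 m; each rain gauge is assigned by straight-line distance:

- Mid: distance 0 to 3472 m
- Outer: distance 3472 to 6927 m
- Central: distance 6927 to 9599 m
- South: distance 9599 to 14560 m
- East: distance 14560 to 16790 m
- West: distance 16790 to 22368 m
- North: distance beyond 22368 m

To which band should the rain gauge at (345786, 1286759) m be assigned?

East

Distance = √((345786−330382)² + (1286759−1287223)²) = √(237283216.000 + 215296.000) = 15410.987 m.
14560 ≤ 15410.987 < 16790 → East.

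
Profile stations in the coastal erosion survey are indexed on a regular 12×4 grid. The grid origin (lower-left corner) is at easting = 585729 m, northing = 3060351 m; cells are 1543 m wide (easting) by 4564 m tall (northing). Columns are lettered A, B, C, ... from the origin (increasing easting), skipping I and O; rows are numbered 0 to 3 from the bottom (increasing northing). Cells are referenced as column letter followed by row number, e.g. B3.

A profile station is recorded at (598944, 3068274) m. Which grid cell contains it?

Column index: ⌊(598944 − 585729) / 1543⌋ = ⌊8.564⌋ = 8 → column J
Row offset from origin: ⌊(3068274 − 3060351) / 4564⌋ = ⌊1.736⌋ = 1 → row 1

J1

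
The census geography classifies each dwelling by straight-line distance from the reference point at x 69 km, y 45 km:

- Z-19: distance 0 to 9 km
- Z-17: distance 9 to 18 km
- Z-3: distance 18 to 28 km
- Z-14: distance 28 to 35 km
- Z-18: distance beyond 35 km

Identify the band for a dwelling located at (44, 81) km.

Distance = √((44−69)² + (81−45)²) = √(625.000 + 1296.000) = 43.829 km.
35 ≤ 43.829 < ∞ → Z-18.

Z-18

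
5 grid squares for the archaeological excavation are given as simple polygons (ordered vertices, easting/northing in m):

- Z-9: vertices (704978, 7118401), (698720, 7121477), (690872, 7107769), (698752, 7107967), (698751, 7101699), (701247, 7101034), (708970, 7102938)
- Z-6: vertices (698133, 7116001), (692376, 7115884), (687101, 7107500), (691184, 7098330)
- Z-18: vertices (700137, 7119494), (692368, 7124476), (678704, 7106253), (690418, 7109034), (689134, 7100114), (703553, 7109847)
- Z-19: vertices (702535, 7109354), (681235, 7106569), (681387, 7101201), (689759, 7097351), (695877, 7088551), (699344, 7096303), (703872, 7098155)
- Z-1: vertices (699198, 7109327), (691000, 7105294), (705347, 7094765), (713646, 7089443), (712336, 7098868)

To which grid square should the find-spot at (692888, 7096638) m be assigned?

Cast a ray rightward from (692888, 7096638). For each polygon, the edges (by vertex number in listed order) whose endpoints lie on opposite sides of northing = 7096638, where each meets that height, and whether that is right or left of the point:
Z-9: no edge straddles that height → 0 crossings.
Z-6: no edge straddles that height → 0 crossings.
Z-18: no edge straddles that height → 0 crossings.
Z-19: 4–5 at easting≈690254.7 (left), 6–7 at easting≈700163.0 (right) → 1 crossing.
Z-1: 2–3 at easting≈702794.8 (right), 4–5 at easting≈712646.0 (right) → 2 crossings.
Only Z-19 has an odd count, so the point is inside Z-19.

Z-19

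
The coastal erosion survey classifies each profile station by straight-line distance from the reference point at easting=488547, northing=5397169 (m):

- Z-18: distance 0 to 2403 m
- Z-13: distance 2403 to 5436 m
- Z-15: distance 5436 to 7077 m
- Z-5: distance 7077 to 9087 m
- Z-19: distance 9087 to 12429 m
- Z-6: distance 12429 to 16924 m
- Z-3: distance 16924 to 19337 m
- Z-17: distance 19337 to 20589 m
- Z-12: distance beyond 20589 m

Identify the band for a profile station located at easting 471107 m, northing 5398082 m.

Z-3

Distance = √((471107−488547)² + (5398082−5397169)²) = √(304153600.000 + 833569.000) = 17463.882 m.
16924 ≤ 17463.882 < 19337 → Z-3.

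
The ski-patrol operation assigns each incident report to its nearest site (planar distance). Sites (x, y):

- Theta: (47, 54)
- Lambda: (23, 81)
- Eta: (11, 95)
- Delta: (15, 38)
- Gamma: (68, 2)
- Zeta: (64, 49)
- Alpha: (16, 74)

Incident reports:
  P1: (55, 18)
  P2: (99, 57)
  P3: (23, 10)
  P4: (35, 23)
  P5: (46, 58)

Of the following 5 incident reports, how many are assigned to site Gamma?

P1 → Gamma
P2 → Zeta
P3 → Delta
P4 → Delta
P5 → Theta
1 of the 5 goes to Gamma.

1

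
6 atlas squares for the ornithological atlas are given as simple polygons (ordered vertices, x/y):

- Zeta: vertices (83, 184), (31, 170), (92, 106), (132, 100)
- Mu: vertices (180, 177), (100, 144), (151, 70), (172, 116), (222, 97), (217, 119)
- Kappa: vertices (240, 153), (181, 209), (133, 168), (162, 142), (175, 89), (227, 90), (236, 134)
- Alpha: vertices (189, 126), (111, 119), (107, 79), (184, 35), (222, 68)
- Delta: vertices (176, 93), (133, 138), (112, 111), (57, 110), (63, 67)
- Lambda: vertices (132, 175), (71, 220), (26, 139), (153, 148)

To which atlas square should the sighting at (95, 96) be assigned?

Cast a ray rightward from (95, 96). For each polygon, the edges (by vertex number in listed order) whose endpoints lie on opposite sides of y = 96, where each meets that height, and whether that is right or left of the point:
Zeta: no edge straddles that height → 0 crossings.
Mu: 2–3 at x≈133.1 (right), 3–4 at x≈162.9 (right) → 2 crossings.
Kappa: 4–5 at x≈173.3 (right), 6–7 at x≈228.2 (right) → 2 crossings.
Alpha: 2–3 at x≈108.7 (right), 5–1 at x≈206.1 (right) → 2 crossings.
Delta: 1–2 at x≈173.1 (right), 4–5 at x≈59.0 (left) → 1 crossing.
Lambda: no edge straddles that height → 0 crossings.
Only Delta has an odd count, so the point is inside Delta.

Delta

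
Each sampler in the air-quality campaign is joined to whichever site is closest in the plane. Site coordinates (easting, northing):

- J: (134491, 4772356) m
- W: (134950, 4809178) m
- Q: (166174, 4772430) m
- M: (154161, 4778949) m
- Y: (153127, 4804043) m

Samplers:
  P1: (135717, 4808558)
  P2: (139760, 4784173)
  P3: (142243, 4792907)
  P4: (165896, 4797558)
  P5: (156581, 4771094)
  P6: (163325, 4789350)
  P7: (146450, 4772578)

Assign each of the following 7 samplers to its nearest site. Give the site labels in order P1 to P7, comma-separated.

P1 → W (d²=972689.00)
P2 → J (d²=167403850.00)
P3 → Y (d²=242471952.00)
P4 → Y (d²=205102586.00)
P5 → M (d²=67557425.00)
P6 → M (d²=192159697.00)
P7 → M (d²=100049162.00)

W, J, Y, Y, M, M, M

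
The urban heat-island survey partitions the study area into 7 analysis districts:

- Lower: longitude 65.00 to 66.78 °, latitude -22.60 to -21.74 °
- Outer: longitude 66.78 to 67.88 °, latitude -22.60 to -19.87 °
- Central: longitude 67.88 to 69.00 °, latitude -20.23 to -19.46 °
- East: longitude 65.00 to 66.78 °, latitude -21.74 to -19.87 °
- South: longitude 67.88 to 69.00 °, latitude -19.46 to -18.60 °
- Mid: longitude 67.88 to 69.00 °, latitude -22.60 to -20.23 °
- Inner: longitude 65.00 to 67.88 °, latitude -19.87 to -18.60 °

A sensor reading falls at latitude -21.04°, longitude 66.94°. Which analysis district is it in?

Outer

The point has longitude = 66.94 and latitude = -21.04.
Only Outer satisfies 66.78 ≤ longitude ≤ 67.88 and -22.60 ≤ latitude ≤ -19.87.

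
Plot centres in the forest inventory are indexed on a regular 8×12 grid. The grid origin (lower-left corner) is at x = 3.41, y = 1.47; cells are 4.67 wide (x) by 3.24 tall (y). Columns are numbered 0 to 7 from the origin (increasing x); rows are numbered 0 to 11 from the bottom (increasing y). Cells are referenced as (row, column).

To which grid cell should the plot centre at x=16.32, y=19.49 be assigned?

Column index: ⌊(16.32 − 3.41) / 4.67⌋ = ⌊2.764⌋ = 2
Row offset from origin: ⌊(19.49 − 1.47) / 3.24⌋ = ⌊5.562⌋ = 5 → row 5

(5, 2)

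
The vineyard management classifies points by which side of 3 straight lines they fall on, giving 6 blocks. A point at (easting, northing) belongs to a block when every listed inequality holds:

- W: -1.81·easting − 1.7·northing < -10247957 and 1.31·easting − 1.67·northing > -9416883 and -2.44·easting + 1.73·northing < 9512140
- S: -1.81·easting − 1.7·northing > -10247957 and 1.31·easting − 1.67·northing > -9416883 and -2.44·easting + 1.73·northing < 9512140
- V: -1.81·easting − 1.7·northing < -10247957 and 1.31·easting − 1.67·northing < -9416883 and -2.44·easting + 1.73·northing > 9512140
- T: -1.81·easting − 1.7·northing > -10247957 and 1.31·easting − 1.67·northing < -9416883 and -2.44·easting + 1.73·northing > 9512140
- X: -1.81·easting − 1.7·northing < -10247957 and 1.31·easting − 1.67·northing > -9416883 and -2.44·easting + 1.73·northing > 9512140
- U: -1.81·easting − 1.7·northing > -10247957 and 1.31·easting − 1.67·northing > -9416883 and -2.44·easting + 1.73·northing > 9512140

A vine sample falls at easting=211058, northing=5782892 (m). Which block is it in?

S

-1.81·211058 − 1.7·5782892 = -10212931.380, which is > -10247957
1.31·211058 − 1.67·5782892 = -9380943.660, which is > -9416883
-2.44·211058 + 1.73·5782892 = 9489421.640, which is < 9512140
This sign pattern matches S.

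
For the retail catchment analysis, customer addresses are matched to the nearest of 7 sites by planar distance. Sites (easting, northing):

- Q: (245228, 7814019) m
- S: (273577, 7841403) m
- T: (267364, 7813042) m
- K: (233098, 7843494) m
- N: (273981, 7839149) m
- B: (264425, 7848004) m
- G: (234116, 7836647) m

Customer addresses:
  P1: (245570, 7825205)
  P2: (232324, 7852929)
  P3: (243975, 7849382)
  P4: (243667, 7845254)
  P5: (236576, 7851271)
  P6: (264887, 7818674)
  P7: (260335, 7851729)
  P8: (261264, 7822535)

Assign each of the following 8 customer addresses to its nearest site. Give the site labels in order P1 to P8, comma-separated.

Q, K, K, K, K, T, B, T

P1 → Q (d²=125243560.00)
P2 → K (d²=89618301.00)
P3 → K (d²=152977673.00)
P4 → K (d²=114801361.00)
P5 → K (d²=72578213.00)
P6 → T (d²=37854953.00)
P7 → B (d²=30603725.00)
P8 → T (d²=127327049.00)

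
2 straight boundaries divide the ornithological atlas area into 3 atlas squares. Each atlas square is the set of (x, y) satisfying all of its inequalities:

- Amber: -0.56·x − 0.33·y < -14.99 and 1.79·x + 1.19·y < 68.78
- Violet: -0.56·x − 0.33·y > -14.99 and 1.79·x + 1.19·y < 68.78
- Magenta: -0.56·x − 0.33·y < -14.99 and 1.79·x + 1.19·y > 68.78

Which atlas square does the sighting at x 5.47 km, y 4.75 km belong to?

-0.56·5.47 − 0.33·4.75 = -4.631, which is > -14.99
1.79·5.47 + 1.19·4.75 = 15.444, which is < 68.78
This sign pattern matches Violet.

Violet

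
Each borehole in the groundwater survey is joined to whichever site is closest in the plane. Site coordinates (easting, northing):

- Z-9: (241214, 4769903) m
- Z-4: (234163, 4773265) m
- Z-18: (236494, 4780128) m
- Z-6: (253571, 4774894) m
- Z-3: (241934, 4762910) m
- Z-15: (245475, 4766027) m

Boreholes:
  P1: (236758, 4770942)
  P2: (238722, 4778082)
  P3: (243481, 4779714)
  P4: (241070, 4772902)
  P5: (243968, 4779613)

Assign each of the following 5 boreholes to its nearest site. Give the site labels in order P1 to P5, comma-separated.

P1 → Z-4 (d²=12130354.00)
P2 → Z-18 (d²=9150100.00)
P3 → Z-18 (d²=48989565.00)
P4 → Z-9 (d²=9014737.00)
P5 → Z-18 (d²=56125901.00)

Z-4, Z-18, Z-18, Z-9, Z-18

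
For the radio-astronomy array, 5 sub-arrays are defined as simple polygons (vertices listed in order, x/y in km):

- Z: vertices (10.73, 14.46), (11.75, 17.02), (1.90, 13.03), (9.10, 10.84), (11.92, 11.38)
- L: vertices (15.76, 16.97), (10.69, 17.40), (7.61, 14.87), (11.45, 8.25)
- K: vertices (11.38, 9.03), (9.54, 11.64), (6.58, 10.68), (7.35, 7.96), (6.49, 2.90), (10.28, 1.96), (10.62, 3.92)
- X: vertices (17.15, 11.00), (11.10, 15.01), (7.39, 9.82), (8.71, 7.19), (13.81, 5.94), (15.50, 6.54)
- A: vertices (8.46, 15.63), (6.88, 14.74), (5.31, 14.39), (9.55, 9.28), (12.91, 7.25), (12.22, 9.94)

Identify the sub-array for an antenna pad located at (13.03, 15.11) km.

Cast a ray rightward from (13.03, 15.11). For each polygon, the edges (by vertex number in listed order) whose endpoints lie on opposite sides of y = 15.11, where each meets that height, and whether that is right or left of the point:
Z: 1–2 at x≈10.989 (left), 2–3 at x≈7.035 (left) → 0 crossings.
L: 2–3 at x≈7.902 (left), 4–1 at x≈14.841 (right) → 1 crossing.
K: no edge straddles that height → 0 crossings.
X: no edge straddles that height → 0 crossings.
A: 1–2 at x≈7.537 (left), 6–1 at x≈8.804 (left) → 0 crossings.
Only L has an odd count, so the point is inside L.

L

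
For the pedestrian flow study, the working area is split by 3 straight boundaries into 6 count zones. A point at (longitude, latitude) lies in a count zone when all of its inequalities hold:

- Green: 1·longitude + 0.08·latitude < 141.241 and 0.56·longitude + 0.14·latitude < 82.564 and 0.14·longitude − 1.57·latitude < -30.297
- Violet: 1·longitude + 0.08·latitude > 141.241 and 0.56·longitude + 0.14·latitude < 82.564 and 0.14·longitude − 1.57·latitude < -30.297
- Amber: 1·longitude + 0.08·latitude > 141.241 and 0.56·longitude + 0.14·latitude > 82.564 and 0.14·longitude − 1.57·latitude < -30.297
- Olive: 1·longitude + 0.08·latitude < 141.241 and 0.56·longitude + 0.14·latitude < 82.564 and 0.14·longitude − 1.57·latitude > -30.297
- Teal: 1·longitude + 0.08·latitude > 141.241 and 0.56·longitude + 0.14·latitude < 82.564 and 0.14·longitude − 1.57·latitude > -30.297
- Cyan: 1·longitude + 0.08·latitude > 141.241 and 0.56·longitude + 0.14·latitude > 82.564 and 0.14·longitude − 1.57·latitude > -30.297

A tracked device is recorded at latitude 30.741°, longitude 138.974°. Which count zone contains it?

Teal

1·138.974 + 0.08·30.741 = 141.433, which is > 141.241
0.56·138.974 + 0.14·30.741 = 82.129, which is < 82.564
0.14·138.974 − 1.57·30.741 = -28.807, which is > -30.297
This sign pattern matches Teal.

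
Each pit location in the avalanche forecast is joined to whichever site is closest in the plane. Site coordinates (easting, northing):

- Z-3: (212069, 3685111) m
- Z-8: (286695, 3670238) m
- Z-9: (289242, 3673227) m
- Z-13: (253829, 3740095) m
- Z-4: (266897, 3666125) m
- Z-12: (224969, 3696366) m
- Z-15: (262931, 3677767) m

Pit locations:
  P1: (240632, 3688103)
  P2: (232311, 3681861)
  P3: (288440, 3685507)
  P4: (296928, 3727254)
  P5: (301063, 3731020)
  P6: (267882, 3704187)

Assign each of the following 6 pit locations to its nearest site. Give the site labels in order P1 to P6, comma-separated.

P1 → Z-12 (d²=313606738.00)
P2 → Z-12 (d²=264299989.00)
P3 → Z-9 (d²=151441604.00)
P4 → Z-13 (d²=2022415082.00)
P5 → Z-13 (d²=2313406381.00)
P6 → Z-15 (d²=722528801.00)

Z-12, Z-12, Z-9, Z-13, Z-13, Z-15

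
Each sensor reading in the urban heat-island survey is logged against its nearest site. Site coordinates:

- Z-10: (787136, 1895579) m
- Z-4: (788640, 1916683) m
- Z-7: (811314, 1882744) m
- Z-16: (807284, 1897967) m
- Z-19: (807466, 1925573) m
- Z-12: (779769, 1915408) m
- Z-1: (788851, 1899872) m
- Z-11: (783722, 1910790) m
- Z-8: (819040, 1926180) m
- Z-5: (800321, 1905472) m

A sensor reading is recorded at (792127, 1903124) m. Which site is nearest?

Z-1

Squared distances to each site:
Z-10: 81837106.000; Z-4: 196005650.000; Z-7: 783485369.000; Z-16: 256329298.000; Z-19: 739242522.000; Z-12: 303616820.000; Z-1: 21307680.000; Z-11: 129411581.000; Z-8: 1255888705.000; Z-5: 72654740.000.
Minimum at Z-1.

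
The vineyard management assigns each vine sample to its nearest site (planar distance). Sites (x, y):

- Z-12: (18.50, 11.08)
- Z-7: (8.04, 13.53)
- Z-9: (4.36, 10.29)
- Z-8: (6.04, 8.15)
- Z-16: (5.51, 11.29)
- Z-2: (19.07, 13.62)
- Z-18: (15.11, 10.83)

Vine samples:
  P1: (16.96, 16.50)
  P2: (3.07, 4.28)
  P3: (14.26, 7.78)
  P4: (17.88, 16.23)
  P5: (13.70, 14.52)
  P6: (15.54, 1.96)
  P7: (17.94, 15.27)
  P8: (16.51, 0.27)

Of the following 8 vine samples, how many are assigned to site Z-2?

3

P1 → Z-2
P2 → Z-8
P3 → Z-18
P4 → Z-2
P5 → Z-18
P6 → Z-18
P7 → Z-2
P8 → Z-18
3 of the 8 go to Z-2.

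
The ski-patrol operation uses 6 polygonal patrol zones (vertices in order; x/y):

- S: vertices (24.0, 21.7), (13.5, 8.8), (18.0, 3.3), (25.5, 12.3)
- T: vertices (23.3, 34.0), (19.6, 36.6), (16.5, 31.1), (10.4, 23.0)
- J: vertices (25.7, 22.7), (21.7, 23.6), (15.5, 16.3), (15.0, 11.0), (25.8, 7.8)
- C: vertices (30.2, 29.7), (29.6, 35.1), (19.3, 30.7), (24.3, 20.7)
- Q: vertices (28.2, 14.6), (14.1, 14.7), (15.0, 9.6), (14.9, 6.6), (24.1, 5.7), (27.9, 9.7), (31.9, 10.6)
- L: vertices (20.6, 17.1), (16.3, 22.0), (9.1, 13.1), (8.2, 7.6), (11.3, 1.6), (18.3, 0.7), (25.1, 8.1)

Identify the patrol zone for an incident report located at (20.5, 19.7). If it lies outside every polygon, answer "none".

J

Cast a ray rightward from (20.5, 19.7). For each polygon, the edges (by vertex number in listed order) whose endpoints lie on opposite sides of y = 19.7, where each meets that height, and whether that is right or left of the point:
S: 1–2 at x≈22.37 (right), 4–1 at x≈24.32 (right) → 2 crossings.
T: no edge straddles that height → 0 crossings.
J: 2–3 at x≈18.39 (left), 5–1 at x≈25.72 (right) → 1 crossing.
C: no edge straddles that height → 0 crossings.
Q: no edge straddles that height → 0 crossings.
L: 1–2 at x≈18.32 (left), 2–3 at x≈14.44 (left) → 0 crossings.
Only J has an odd count, so the point is inside J.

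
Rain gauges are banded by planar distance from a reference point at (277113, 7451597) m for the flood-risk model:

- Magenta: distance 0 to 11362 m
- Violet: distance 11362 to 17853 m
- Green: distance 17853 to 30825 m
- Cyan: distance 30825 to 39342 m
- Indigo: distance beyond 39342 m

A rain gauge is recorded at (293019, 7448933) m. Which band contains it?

Distance = √((293019−277113)² + (7448933−7451597)²) = √(253000836.000 + 7096896.000) = 16127.546 m.
11362 ≤ 16127.546 < 17853 → Violet.

Violet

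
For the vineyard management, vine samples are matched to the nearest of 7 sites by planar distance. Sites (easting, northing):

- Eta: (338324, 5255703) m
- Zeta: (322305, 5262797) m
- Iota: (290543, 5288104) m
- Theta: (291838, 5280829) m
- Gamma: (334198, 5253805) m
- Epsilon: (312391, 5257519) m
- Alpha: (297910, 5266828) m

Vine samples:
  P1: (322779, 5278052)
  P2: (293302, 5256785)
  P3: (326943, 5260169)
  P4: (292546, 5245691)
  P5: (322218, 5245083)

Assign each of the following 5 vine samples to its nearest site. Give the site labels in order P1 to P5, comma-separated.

Zeta, Alpha, Zeta, Alpha, Gamma

P1 → Zeta (d²=232939701.00)
P2 → Alpha (d²=122095513.00)
P3 → Zeta (d²=28417428.00)
P4 → Alpha (d²=475545265.00)
P5 → Gamma (d²=219593684.00)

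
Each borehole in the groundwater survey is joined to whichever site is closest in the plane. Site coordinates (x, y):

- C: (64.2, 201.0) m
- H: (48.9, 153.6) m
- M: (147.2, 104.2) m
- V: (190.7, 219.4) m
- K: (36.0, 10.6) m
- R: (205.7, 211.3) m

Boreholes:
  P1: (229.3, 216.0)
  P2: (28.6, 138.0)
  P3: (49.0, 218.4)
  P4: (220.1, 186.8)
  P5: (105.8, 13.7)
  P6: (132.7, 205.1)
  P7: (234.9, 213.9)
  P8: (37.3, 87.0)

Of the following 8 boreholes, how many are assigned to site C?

1

P1 → R
P2 → H
P3 → C
P4 → R
P5 → K
P6 → V
P7 → R
P8 → H
1 of the 8 goes to C.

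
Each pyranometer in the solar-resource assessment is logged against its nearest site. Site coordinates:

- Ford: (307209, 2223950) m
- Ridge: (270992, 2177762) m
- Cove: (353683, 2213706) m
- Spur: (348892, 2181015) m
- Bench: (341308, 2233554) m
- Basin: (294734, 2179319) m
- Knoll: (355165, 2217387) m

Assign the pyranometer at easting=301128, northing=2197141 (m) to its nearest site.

Basin

Squared distances to each site:
Ford: 755701042.000; Ridge: 1283724137.000; Cove: 3036427250.000; Spur: 2541447572.000; Bench: 2940338969.000; Basin: 358506920.000; Knoll: 3329897885.000.
Minimum at Basin.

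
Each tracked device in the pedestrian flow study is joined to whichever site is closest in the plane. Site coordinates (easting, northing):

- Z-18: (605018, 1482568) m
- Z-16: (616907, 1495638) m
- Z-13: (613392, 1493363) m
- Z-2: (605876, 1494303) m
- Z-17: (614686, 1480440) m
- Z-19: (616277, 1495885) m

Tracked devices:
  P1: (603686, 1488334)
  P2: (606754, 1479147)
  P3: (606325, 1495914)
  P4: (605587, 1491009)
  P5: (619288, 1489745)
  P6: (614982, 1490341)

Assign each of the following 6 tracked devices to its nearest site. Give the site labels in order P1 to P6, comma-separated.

Z-18, Z-18, Z-2, Z-2, Z-16, Z-13

P1 → Z-18 (d²=35020980.00)
P2 → Z-18 (d²=14716937.00)
P3 → Z-2 (d²=2796922.00)
P4 → Z-2 (d²=10933957.00)
P5 → Z-16 (d²=40396610.00)
P6 → Z-13 (d²=11660584.00)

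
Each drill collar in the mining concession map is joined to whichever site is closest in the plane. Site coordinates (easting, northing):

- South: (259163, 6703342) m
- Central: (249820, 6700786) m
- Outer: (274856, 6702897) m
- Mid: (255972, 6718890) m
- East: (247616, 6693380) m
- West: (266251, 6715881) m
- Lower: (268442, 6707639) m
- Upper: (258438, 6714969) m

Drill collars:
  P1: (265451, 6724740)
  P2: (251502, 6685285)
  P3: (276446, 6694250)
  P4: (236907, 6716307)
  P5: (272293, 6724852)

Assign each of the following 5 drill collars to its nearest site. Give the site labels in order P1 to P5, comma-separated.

West, East, Outer, Mid, West

P1 → West (d²=79121881.00)
P2 → East (d²=80630021.00)
P3 → Outer (d²=77298709.00)
P4 → Mid (d²=370146114.00)
P5 → West (d²=116984605.00)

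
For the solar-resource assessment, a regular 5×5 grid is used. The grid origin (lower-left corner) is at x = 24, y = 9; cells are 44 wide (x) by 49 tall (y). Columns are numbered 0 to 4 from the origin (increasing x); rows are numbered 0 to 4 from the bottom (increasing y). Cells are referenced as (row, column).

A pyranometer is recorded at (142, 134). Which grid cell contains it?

Column index: ⌊(142 − 24) / 44⌋ = ⌊2.682⌋ = 2
Row offset from origin: ⌊(134 − 9) / 49⌋ = ⌊2.551⌋ = 2 → row 2

(2, 2)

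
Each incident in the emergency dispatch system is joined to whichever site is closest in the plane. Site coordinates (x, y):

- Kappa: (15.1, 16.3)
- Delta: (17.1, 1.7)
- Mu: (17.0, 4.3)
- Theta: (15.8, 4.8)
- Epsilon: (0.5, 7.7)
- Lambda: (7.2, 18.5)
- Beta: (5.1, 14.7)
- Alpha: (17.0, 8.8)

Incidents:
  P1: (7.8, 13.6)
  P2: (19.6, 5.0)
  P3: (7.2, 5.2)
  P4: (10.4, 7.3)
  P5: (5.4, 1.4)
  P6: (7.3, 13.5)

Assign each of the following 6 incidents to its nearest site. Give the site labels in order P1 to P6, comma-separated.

Beta, Mu, Epsilon, Theta, Epsilon, Beta

P1 → Beta (d²=8.50)
P2 → Mu (d²=7.25)
P3 → Epsilon (d²=51.14)
P4 → Theta (d²=35.41)
P5 → Epsilon (d²=63.70)
P6 → Beta (d²=6.28)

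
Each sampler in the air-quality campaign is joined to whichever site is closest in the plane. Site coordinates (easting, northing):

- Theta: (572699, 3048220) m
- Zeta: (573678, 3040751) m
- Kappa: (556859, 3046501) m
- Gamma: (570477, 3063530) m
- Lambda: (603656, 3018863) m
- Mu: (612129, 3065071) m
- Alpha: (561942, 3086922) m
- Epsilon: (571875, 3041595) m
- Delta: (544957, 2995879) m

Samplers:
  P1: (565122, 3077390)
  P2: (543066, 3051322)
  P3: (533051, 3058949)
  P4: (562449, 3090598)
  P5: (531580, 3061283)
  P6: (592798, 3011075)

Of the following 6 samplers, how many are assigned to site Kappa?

3

P1 → Alpha
P2 → Kappa
P3 → Kappa
P4 → Alpha
P5 → Kappa
P6 → Lambda
3 of the 6 go to Kappa.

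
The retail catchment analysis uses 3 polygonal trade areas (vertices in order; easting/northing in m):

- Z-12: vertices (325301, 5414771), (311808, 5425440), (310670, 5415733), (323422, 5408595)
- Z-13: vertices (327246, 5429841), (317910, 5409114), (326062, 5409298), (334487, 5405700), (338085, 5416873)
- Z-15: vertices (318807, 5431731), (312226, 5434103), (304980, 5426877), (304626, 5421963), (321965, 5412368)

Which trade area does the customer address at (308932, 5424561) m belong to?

Cast a ray rightward from (308932, 5424561). For each polygon, the edges (by vertex number in listed order) whose endpoints lie on opposite sides of northing = 5424561, where each meets that height, and whether that is right or left of the point:
Z-12: 1–2 at easting≈312919.7 (right), 2–3 at easting≈311705.0 (right) → 2 crossings.
Z-13: 1–2 at easting≈324867.7 (right), 5–1 at easting≈331659.2 (right) → 2 crossings.
Z-15: 3–4 at easting≈304813.2 (left), 5–1 at easting≈319976.4 (right) → 1 crossing.
Only Z-15 has an odd count, so the point is inside Z-15.

Z-15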